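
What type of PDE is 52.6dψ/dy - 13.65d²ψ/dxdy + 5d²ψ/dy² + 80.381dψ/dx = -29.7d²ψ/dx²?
Rewriting in standard form: 29.7d²ψ/dx² - 13.65d²ψ/dxdy + 5d²ψ/dy² + 80.381dψ/dx + 52.6dψ/dy = 0. With A = 29.7, B = -13.65, C = 5, the discriminant is -407.6775. This is an elliptic PDE.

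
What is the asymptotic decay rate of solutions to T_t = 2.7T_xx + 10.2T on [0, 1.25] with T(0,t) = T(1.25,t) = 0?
Eigenvalues: λₙ = 2.7n²π²/1.25² - 10.2.
First three modes:
  n=1: λ₁ = 2.7π²/1.25² - 10.2 ≈ 6.855
  n=2: λ₂ = 10.8π²/1.25² - 10.2 ≈ 58.019
  n=3: λ₃ = 24.3π²/1.25² - 10.2 ≈ 143.292
Since 2.7π²/1.25² ≈ 17.055 > 10.2, all λₙ > 0.
The n=1 mode decays slowest → dominates as t → ∞.
Asymptotic: T ~ c₁ sin(πx/1.25) e^{-λ₁t} with decay rate λ₁ ≈ 6.855.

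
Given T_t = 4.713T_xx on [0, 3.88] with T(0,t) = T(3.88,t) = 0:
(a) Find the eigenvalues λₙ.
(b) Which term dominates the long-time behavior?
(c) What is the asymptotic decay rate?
Eigenvalues: λₙ = 4.713n²π²/3.88².
First three modes:
  n=1: λ₁ = 4.713π²/3.88² ≈ 3.09
  n=2: λ₂ = 18.852π²/3.88² ≈ 12.359 (4× faster decay)
  n=3: λ₃ = 42.417π²/3.88² ≈ 27.808 (9× faster decay)
As t → ∞, higher modes decay exponentially faster. The n=1 mode dominates: T ~ c₁ sin(πx/3.88) e^{-λ₁t}.
Decay rate: λ₁ = 4.713π²/3.88² ≈ 3.09.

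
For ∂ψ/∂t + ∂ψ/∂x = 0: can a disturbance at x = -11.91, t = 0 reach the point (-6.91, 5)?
Yes. The characteristic through (-6.91, 5) passes through x = -11.91.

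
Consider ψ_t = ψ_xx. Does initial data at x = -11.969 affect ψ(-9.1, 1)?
Yes, for any finite x. The heat equation has infinite propagation speed, so all initial data affects all points at any t > 0.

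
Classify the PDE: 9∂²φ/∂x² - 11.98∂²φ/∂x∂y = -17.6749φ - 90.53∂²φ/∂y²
Rewriting in standard form: 9∂²φ/∂x² - 11.98∂²φ/∂x∂y + 90.53∂²φ/∂y² + 17.6749φ = 0. A = 9, B = -11.98, C = 90.53. Discriminant B² - 4AC = -3115.5596. Since -3115.5596 < 0, elliptic.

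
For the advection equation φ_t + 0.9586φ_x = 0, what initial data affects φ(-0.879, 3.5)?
A single point: x = -4.2341. The characteristic through (-0.879, 3.5) is x - 0.9586t = const, so x = -0.879 - 0.9586·3.5 = -4.2341.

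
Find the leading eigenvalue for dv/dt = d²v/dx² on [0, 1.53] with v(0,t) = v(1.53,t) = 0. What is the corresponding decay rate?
Eigenvalues: λₙ = n²π²/1.53².
First three modes:
  n=1: λ₁ = π²/1.53² ≈ 4.216
  n=2: λ₂ = 4π²/1.53² ≈ 16.865 (4× faster decay)
  n=3: λ₃ = 9π²/1.53² ≈ 37.945 (9× faster decay)
As t → ∞, higher modes decay exponentially faster. The n=1 mode dominates: v ~ c₁ sin(πx/1.53) e^{-λ₁t}.
Decay rate: λ₁ = π²/1.53² ≈ 4.216.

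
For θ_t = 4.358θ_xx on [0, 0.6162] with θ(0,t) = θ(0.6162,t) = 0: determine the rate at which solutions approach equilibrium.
Eigenvalues: λₙ = 4.358n²π²/0.6162².
First three modes:
  n=1: λ₁ = 4.358π²/0.6162² ≈ 113.277
  n=2: λ₂ = 17.432π²/0.6162² ≈ 453.11 (4× faster decay)
  n=3: λ₃ = 39.222π²/0.6162² ≈ 1019.497 (9× faster decay)
As t → ∞, higher modes decay exponentially faster. The n=1 mode dominates: θ ~ c₁ sin(πx/0.6162) e^{-λ₁t}.
Decay rate: λ₁ = 4.358π²/0.6162² ≈ 113.277.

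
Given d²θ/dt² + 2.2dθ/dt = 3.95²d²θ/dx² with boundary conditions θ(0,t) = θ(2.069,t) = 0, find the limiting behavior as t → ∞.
θ → 0. Damping (γ=2.2) dissipates energy; oscillations decay exponentially.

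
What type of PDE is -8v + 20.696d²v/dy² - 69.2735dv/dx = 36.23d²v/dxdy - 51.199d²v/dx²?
Rewriting in standard form: 51.199d²v/dx² - 36.23d²v/dxdy + 20.696d²v/dy² - 69.2735dv/dx - 8v = 0. With A = 51.199, B = -36.23, C = 20.696, the discriminant is -2925.845116. This is an elliptic PDE.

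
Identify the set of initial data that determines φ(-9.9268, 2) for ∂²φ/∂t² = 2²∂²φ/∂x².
Domain of dependence: [-13.9268, -5.9268]. Signals travel at speed 2, so data within |x - -9.9268| ≤ 2·2 = 4 can reach the point.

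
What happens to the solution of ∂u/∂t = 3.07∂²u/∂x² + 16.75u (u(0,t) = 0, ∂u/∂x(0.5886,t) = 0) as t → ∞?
u → 0. Diffusion dominates reaction (r=16.75 < κπ²/(4L²)≈21.86); solution decays.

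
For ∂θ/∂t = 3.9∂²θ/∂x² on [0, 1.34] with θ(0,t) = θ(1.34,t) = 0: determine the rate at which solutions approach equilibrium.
Eigenvalues: λₙ = 3.9n²π²/1.34².
First three modes:
  n=1: λ₁ = 3.9π²/1.34² ≈ 21.437
  n=2: λ₂ = 15.6π²/1.34² ≈ 85.746 (4× faster decay)
  n=3: λ₃ = 35.1π²/1.34² ≈ 192.929 (9× faster decay)
As t → ∞, higher modes decay exponentially faster. The n=1 mode dominates: θ ~ c₁ sin(πx/1.34) e^{-λ₁t}.
Decay rate: λ₁ = 3.9π²/1.34² ≈ 21.437.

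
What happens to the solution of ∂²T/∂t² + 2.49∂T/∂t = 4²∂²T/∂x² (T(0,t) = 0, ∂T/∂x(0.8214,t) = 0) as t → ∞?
T → 0. Damping (γ=2.49) dissipates energy; oscillations decay exponentially.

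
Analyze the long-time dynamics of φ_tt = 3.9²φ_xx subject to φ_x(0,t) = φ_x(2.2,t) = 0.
Long-time behavior: φ oscillates about a mean that drifts linearly in t (generically unbounded; no decay). There is no damping, so the nonconstant modes persist as standing waves (energy conserved, no decay). But with Neumann conditions at both ends the constant mode has eigenvalue 0: the spatial mean M(t) of φ satisfies M'' = 0, so M(t) = M(0) + M'(0)·t. Unless the initial velocity has zero mean (∫φ_t(x,0)dx = 0), the solution grows linearly in t (unbounded, though not exponentially); if it does have zero mean, the solution stays bounded and simply oscillates.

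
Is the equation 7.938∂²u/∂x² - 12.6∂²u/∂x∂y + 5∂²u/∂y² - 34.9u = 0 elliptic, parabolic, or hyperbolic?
Computing B² - 4AC with A = 7.938, B = -12.6, C = 5: discriminant = 0 (zero). Answer: parabolic.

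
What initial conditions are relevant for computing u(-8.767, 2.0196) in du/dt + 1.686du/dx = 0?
A single point: x = -12.1720456. The characteristic through (-8.767, 2.0196) is x - 1.686t = const, so x = -8.767 - 1.686·2.0196 = -12.1720456.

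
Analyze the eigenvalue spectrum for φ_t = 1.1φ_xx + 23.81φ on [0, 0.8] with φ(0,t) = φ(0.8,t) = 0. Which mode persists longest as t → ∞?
Eigenvalues: λₙ = 1.1n²π²/0.8² - 23.81.
First three modes:
  n=1: λ₁ = 1.1π²/0.8² - 23.81 ≈ -6.847
  n=2: λ₂ = 4.4π²/0.8² - 23.81 ≈ 44.044
  n=3: λ₃ = 9.9π²/0.8² - 23.81 ≈ 128.86
Since 1.1π²/0.8² ≈ 16.963 < 23.81, λ₁ < 0.
The n=1 mode grows fastest (−λₙ is largest for n=1) → dominates.
Asymptotic: φ ~ c₁ sin(πx/0.8) e^{6.847t} (exponential growth at rate −λ₁ ≈ 6.847).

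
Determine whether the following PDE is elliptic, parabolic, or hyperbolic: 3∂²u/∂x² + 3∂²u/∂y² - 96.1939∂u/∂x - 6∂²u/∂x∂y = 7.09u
Rewriting in standard form: 3∂²u/∂x² - 6∂²u/∂x∂y + 3∂²u/∂y² - 96.1939∂u/∂x - 7.09u = 0. Coefficients: A = 3, B = -6, C = 3. B² - 4AC = 0, which is zero, so the equation is parabolic.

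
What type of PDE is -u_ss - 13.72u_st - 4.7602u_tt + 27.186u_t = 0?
With A = -1, B = -13.72, C = -4.7602, the discriminant is 169.1976. This is a hyperbolic PDE.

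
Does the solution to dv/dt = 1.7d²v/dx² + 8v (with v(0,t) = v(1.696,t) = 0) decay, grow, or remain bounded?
v grows unboundedly. Reaction dominates diffusion (r=8 > κπ²/L²≈5.83); solution grows exponentially.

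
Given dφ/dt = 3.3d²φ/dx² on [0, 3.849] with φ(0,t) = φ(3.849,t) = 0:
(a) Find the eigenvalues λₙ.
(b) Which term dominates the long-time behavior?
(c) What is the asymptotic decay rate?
Eigenvalues: λₙ = 3.3n²π²/3.849².
First three modes:
  n=1: λ₁ = 3.3π²/3.849² ≈ 2.198
  n=2: λ₂ = 13.2π²/3.849² ≈ 8.794 (4× faster decay)
  n=3: λ₃ = 29.7π²/3.849² ≈ 19.786 (9× faster decay)
As t → ∞, higher modes decay exponentially faster. The n=1 mode dominates: φ ~ c₁ sin(πx/3.849) e^{-λ₁t}.
Decay rate: λ₁ = 3.3π²/3.849² ≈ 2.198.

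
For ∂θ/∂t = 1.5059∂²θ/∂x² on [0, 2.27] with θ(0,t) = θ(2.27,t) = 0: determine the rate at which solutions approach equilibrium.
Eigenvalues: λₙ = 1.5059n²π²/2.27².
First three modes:
  n=1: λ₁ = 1.5059π²/2.27² ≈ 2.884
  n=2: λ₂ = 6.0236π²/2.27² ≈ 11.537 (4× faster decay)
  n=3: λ₃ = 13.5531π²/2.27² ≈ 25.959 (9× faster decay)
As t → ∞, higher modes decay exponentially faster. The n=1 mode dominates: θ ~ c₁ sin(πx/2.27) e^{-λ₁t}.
Decay rate: λ₁ = 1.5059π²/2.27² ≈ 2.884.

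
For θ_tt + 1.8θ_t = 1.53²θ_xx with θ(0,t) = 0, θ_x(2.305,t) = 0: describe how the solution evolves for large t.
θ → 0. Damping (γ=1.8) dissipates energy; oscillations decay exponentially.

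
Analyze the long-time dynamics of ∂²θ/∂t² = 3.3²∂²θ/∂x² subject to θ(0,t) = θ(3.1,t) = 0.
Long-time behavior: θ oscillates (no decay). Energy is conserved; the solution oscillates indefinitely as standing waves.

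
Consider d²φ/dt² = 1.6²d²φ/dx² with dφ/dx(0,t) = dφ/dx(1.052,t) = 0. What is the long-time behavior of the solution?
As t → ∞, φ oscillates about a mean that drifts linearly in t (generically unbounded; no decay). There is no damping, so the nonconstant modes persist as standing waves (energy conserved, no decay). But with Neumann conditions at both ends the constant mode has eigenvalue 0: the spatial mean M(t) of φ satisfies M'' = 0, so M(t) = M(0) + M'(0)·t. Unless the initial velocity has zero mean (∫φ_t(x,0)dx = 0), the solution grows linearly in t (unbounded, though not exponentially); if it does have zero mean, the solution stays bounded and simply oscillates.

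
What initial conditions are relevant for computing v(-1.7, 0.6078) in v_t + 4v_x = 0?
A single point: x = -4.1312. The characteristic through (-1.7, 0.6078) is x - 4t = const, so x = -1.7 - 4·0.6078 = -4.1312.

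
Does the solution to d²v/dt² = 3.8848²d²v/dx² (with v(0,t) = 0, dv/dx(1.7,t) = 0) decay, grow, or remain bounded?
v oscillates (no decay). Energy is conserved; the solution oscillates indefinitely as standing waves.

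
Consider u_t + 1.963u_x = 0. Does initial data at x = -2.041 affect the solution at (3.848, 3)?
Yes. The characteristic through (3.848, 3) passes through x = -2.041.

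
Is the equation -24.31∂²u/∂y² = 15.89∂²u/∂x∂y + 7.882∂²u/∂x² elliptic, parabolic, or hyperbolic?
Rewriting in standard form: -7.882∂²u/∂x² - 15.89∂²u/∂x∂y - 24.31∂²u/∂y² = 0. Computing B² - 4AC with A = -7.882, B = -15.89, C = -24.31: discriminant = -513.95358 (negative). Answer: elliptic.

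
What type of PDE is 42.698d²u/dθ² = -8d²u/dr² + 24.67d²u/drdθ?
Rewriting in standard form: 8d²u/dr² - 24.67d²u/drdθ + 42.698d²u/dθ² = 0. With A = 8, B = -24.67, C = 42.698, the discriminant is -757.7271. This is an elliptic PDE.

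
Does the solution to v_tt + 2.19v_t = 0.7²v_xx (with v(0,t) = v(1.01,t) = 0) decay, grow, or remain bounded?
v → 0. Damping (γ=2.19) dissipates energy; oscillations decay exponentially.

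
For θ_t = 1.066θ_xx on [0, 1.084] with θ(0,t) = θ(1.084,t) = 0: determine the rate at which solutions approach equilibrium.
Eigenvalues: λₙ = 1.066n²π²/1.084².
First three modes:
  n=1: λ₁ = 1.066π²/1.084² ≈ 8.954
  n=2: λ₂ = 4.264π²/1.084² ≈ 35.814 (4× faster decay)
  n=3: λ₃ = 9.594π²/1.084² ≈ 80.583 (9× faster decay)
As t → ∞, higher modes decay exponentially faster. The n=1 mode dominates: θ ~ c₁ sin(πx/1.084) e^{-λ₁t}.
Decay rate: λ₁ = 1.066π²/1.084² ≈ 8.954.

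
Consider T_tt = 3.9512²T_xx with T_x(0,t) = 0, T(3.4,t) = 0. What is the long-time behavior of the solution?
As t → ∞, T oscillates (no decay). Energy is conserved; the solution oscillates indefinitely as standing waves.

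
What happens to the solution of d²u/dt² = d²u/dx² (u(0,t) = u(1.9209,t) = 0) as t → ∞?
u oscillates (no decay). Energy is conserved; the solution oscillates indefinitely as standing waves.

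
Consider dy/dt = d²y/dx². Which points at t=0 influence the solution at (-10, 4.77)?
The entire real line. The heat equation has infinite propagation speed: any initial disturbance instantly affects all points (though exponentially small far away).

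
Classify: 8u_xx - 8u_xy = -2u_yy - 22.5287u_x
Rewriting in standard form: 8u_xx - 8u_xy + 2u_yy + 22.5287u_x = 0. Parabolic (discriminant = 0).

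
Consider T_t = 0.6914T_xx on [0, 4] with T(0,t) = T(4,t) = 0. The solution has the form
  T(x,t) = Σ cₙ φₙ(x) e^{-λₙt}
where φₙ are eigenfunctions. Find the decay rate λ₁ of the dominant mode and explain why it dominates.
Eigenvalues: λₙ = 0.6914n²π²/4².
First three modes:
  n=1: λ₁ = 0.6914π²/4² ≈ 0.426
  n=2: λ₂ = 2.7656π²/4² ≈ 1.706 (4× faster decay)
  n=3: λ₃ = 6.2226π²/4² ≈ 3.838 (9× faster decay)
As t → ∞, higher modes decay exponentially faster. The n=1 mode dominates: T ~ c₁ sin(πx/4) e^{-λ₁t}.
Decay rate: λ₁ = 0.6914π²/4² ≈ 0.426.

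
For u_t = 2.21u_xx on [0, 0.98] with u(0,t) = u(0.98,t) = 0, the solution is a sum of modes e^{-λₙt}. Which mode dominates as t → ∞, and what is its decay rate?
Eigenvalues: λₙ = 2.21n²π²/0.98².
First three modes:
  n=1: λ₁ = 2.21π²/0.98² ≈ 22.711
  n=2: λ₂ = 8.84π²/0.98² ≈ 90.845 (4× faster decay)
  n=3: λ₃ = 19.89π²/0.98² ≈ 204.401 (9× faster decay)
As t → ∞, higher modes decay exponentially faster. The n=1 mode dominates: u ~ c₁ sin(πx/0.98) e^{-λ₁t}.
Decay rate: λ₁ = 2.21π²/0.98² ≈ 22.711.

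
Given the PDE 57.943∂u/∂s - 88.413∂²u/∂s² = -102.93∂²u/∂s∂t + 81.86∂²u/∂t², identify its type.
Rewriting in standard form: -88.413∂²u/∂s² + 102.93∂²u/∂s∂t - 81.86∂²u/∂t² + 57.943∂u/∂s = 0. The second-order coefficients are A = -88.413, B = 102.93, C = -81.86. Since B² - 4AC = -18355.36782 < 0, this is an elliptic PDE.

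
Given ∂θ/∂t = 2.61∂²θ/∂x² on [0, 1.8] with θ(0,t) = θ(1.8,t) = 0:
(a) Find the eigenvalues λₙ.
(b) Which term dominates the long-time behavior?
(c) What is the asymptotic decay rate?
Eigenvalues: λₙ = 2.61n²π²/1.8².
First three modes:
  n=1: λ₁ = 2.61π²/1.8² ≈ 7.951
  n=2: λ₂ = 10.44π²/1.8² ≈ 31.802 (4× faster decay)
  n=3: λ₃ = 23.49π²/1.8² ≈ 71.555 (9× faster decay)
As t → ∞, higher modes decay exponentially faster. The n=1 mode dominates: θ ~ c₁ sin(πx/1.8) e^{-λ₁t}.
Decay rate: λ₁ = 2.61π²/1.8² ≈ 7.951.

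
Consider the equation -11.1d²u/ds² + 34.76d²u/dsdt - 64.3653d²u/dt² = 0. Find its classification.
Elliptic. (A = -11.1, B = 34.76, C = -64.3653 gives B² - 4AC = -1649.56172.)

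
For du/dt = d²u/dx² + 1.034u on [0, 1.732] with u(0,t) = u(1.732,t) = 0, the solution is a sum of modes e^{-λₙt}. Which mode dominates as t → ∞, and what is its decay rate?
Eigenvalues: λₙ = n²π²/1.732² - 1.034.
First three modes:
  n=1: λ₁ = π²/1.732² - 1.034 ≈ 2.256
  n=2: λ₂ = 4π²/1.732² - 1.034 ≈ 12.126
  n=3: λ₃ = 9π²/1.732² - 1.034 ≈ 28.577
Since π²/1.732² ≈ 3.29 > 1.034, all λₙ > 0.
The n=1 mode decays slowest → dominates as t → ∞.
Asymptotic: u ~ c₁ sin(πx/1.732) e^{-λ₁t} with decay rate λ₁ ≈ 2.256.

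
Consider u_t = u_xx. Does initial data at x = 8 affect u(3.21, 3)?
Yes, for any finite x. The heat equation has infinite propagation speed, so all initial data affects all points at any t > 0.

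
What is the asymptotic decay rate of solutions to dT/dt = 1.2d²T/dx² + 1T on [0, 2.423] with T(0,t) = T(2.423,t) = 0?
Eigenvalues: λₙ = 1.2n²π²/2.423² - 1.
First three modes:
  n=1: λ₁ = 1.2π²/2.423² - 1 ≈ 1.017
  n=2: λ₂ = 4.8π²/2.423² - 1 ≈ 7.069
  n=3: λ₃ = 10.8π²/2.423² - 1 ≈ 17.156
Since 1.2π²/2.423² ≈ 2.017 > 1, all λₙ > 0.
The n=1 mode decays slowest → dominates as t → ∞.
Asymptotic: T ~ c₁ sin(πx/2.423) e^{-λ₁t} with decay rate λ₁ ≈ 1.017.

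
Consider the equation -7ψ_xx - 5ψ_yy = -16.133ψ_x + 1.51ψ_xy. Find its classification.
Rewriting in standard form: -7ψ_xx - 1.51ψ_xy - 5ψ_yy + 16.133ψ_x = 0. Elliptic. (A = -7, B = -1.51, C = -5 gives B² - 4AC = -137.7199.)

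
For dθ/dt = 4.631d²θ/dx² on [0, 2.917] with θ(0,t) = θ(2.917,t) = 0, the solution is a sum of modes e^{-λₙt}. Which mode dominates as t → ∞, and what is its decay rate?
Eigenvalues: λₙ = 4.631n²π²/2.917².
First three modes:
  n=1: λ₁ = 4.631π²/2.917² ≈ 5.372
  n=2: λ₂ = 18.524π²/2.917² ≈ 21.486 (4× faster decay)
  n=3: λ₃ = 41.679π²/2.917² ≈ 48.344 (9× faster decay)
As t → ∞, higher modes decay exponentially faster. The n=1 mode dominates: θ ~ c₁ sin(πx/2.917) e^{-λ₁t}.
Decay rate: λ₁ = 4.631π²/2.917² ≈ 5.372.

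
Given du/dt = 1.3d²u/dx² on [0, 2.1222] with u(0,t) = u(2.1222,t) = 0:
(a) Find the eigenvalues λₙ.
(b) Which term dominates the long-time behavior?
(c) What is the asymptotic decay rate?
Eigenvalues: λₙ = 1.3n²π²/2.1222².
First three modes:
  n=1: λ₁ = 1.3π²/2.1222² ≈ 2.849
  n=2: λ₂ = 5.2π²/2.1222² ≈ 11.395 (4× faster decay)
  n=3: λ₃ = 11.7π²/2.1222² ≈ 25.64 (9× faster decay)
As t → ∞, higher modes decay exponentially faster. The n=1 mode dominates: u ~ c₁ sin(πx/2.1222) e^{-λ₁t}.
Decay rate: λ₁ = 1.3π²/2.1222² ≈ 2.849.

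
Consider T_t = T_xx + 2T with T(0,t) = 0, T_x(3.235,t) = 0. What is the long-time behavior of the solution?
As t → ∞, T grows unboundedly. Reaction dominates diffusion (r=2 > κπ²/(4L²)≈0.24); solution grows exponentially.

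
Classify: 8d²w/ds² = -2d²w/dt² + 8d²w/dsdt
Rewriting in standard form: 8d²w/ds² - 8d²w/dsdt + 2d²w/dt² = 0. Parabolic (discriminant = 0).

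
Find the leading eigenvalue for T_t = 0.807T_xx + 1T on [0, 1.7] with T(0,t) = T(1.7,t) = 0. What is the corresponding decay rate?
Eigenvalues: λₙ = 0.807n²π²/1.7² - 1.
First three modes:
  n=1: λ₁ = 0.807π²/1.7² - 1 ≈ 1.756
  n=2: λ₂ = 3.228π²/1.7² - 1 ≈ 10.024
  n=3: λ₃ = 7.263π²/1.7² - 1 ≈ 23.804
Since 0.807π²/1.7² ≈ 2.756 > 1, all λₙ > 0.
The n=1 mode decays slowest → dominates as t → ∞.
Asymptotic: T ~ c₁ sin(πx/1.7) e^{-λ₁t} with decay rate λ₁ ≈ 1.756.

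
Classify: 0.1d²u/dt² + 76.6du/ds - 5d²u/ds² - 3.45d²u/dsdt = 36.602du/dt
Rewriting in standard form: -5d²u/ds² - 3.45d²u/dsdt + 0.1d²u/dt² + 76.6du/ds - 36.602du/dt = 0. Hyperbolic (discriminant = 13.9025).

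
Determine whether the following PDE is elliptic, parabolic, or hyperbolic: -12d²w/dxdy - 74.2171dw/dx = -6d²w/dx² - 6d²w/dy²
Rewriting in standard form: 6d²w/dx² - 12d²w/dxdy + 6d²w/dy² - 74.2171dw/dx = 0. Coefficients: A = 6, B = -12, C = 6. B² - 4AC = 0, which is zero, so the equation is parabolic.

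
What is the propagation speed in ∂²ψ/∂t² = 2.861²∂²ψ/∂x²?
Speed = 2.861. Information travels along characteristics x = x₀ ± 2.861t.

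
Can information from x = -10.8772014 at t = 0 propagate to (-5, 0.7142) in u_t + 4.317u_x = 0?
No. Only data at x = -8.0832014 affects (-5, 0.7142). Advection has one-way propagation along characteristics.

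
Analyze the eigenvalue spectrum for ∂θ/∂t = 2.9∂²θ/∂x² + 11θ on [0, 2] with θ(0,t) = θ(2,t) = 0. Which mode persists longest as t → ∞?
Eigenvalues: λₙ = 2.9n²π²/2² - 11.
First three modes:
  n=1: λ₁ = 2.9π²/2² - 11 ≈ -3.845
  n=2: λ₂ = 11.6π²/2² - 11 ≈ 17.622
  n=3: λ₃ = 26.1π²/2² - 11 ≈ 53.399
Since 2.9π²/2² ≈ 7.155 < 11, λ₁ < 0.
The n=1 mode grows fastest (−λₙ is largest for n=1) → dominates.
Asymptotic: θ ~ c₁ sin(πx/2) e^{3.845t} (exponential growth at rate −λ₁ ≈ 3.845).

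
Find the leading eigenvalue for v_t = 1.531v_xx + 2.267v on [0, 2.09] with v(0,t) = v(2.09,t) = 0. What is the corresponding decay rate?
Eigenvalues: λₙ = 1.531n²π²/2.09² - 2.267.
First three modes:
  n=1: λ₁ = 1.531π²/2.09² - 2.267 ≈ 1.192
  n=2: λ₂ = 6.124π²/2.09² - 2.267 ≈ 11.57
  n=3: λ₃ = 13.779π²/2.09² - 2.267 ≈ 28.866
Since 1.531π²/2.09² ≈ 3.459 > 2.267, all λₙ > 0.
The n=1 mode decays slowest → dominates as t → ∞.
Asymptotic: v ~ c₁ sin(πx/2.09) e^{-λ₁t} with decay rate λ₁ ≈ 1.192.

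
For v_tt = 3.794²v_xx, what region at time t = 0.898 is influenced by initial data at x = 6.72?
Domain of influence: [3.312988, 10.127012]. Data at x = 6.72 spreads outward at speed 3.794.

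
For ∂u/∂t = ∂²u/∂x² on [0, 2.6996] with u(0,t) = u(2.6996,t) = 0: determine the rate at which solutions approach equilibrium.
Eigenvalues: λₙ = n²π²/2.6996².
First three modes:
  n=1: λ₁ = π²/2.6996² ≈ 1.354
  n=2: λ₂ = 4π²/2.6996² ≈ 5.417 (4× faster decay)
  n=3: λ₃ = 9π²/2.6996² ≈ 12.188 (9× faster decay)
As t → ∞, higher modes decay exponentially faster. The n=1 mode dominates: u ~ c₁ sin(πx/2.6996) e^{-λ₁t}.
Decay rate: λ₁ = π²/2.6996² ≈ 1.354.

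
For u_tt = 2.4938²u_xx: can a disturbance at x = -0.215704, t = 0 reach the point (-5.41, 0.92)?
No. The domain of dependence is [-7.704296, -3.115704], and -0.215704 is outside this interval.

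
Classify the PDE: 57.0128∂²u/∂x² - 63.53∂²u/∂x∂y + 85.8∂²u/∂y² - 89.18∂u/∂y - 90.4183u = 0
A = 57.0128, B = -63.53, C = 85.8. Discriminant B² - 4AC = -15530.73206. Since -15530.73206 < 0, elliptic.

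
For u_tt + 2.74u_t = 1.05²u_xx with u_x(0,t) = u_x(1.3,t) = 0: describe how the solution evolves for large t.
u → constant (steady state). Damping (γ=2.74) dissipates the nonconstant modes; with Neumann BCs the spatial average obeys M''+γM'=0 and tends to a finite limit.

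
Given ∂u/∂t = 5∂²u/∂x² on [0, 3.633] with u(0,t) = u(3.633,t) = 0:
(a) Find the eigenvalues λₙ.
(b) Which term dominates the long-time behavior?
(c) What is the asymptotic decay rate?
Eigenvalues: λₙ = 5n²π²/3.633².
First three modes:
  n=1: λ₁ = 5π²/3.633² ≈ 3.739
  n=2: λ₂ = 20π²/3.633² ≈ 14.955 (4× faster decay)
  n=3: λ₃ = 45π²/3.633² ≈ 33.65 (9× faster decay)
As t → ∞, higher modes decay exponentially faster. The n=1 mode dominates: u ~ c₁ sin(πx/3.633) e^{-λ₁t}.
Decay rate: λ₁ = 5π²/3.633² ≈ 3.739.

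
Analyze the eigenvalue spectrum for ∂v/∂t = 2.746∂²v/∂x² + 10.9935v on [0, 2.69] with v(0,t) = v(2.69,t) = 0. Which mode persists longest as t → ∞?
Eigenvalues: λₙ = 2.746n²π²/2.69² - 10.9935.
First three modes:
  n=1: λ₁ = 2.746π²/2.69² - 10.9935 ≈ -7.248
  n=2: λ₂ = 10.984π²/2.69² - 10.9935 ≈ 3.988
  n=3: λ₃ = 24.714π²/2.69² - 10.9935 ≈ 22.715
Since 2.746π²/2.69² ≈ 3.745 < 10.9935, λ₁ < 0.
The n=1 mode grows fastest (−λₙ is largest for n=1) → dominates.
Asymptotic: v ~ c₁ sin(πx/2.69) e^{7.248t} (exponential growth at rate −λ₁ ≈ 7.248).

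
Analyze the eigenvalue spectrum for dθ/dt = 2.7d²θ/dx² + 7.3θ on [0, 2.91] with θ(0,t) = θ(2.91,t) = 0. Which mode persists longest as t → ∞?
Eigenvalues: λₙ = 2.7n²π²/2.91² - 7.3.
First three modes:
  n=1: λ₁ = 2.7π²/2.91² - 7.3 ≈ -4.153
  n=2: λ₂ = 10.8π²/2.91² - 7.3 ≈ 5.287
  n=3: λ₃ = 24.3π²/2.91² - 7.3 ≈ 21.022
Since 2.7π²/2.91² ≈ 3.147 < 7.3, λ₁ < 0.
The n=1 mode grows fastest (−λₙ is largest for n=1) → dominates.
Asymptotic: θ ~ c₁ sin(πx/2.91) e^{4.153t} (exponential growth at rate −λ₁ ≈ 4.153).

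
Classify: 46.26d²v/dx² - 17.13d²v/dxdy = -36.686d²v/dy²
Rewriting in standard form: 46.26d²v/dx² - 17.13d²v/dxdy + 36.686d²v/dy² = 0. Elliptic (discriminant = -6494.94054).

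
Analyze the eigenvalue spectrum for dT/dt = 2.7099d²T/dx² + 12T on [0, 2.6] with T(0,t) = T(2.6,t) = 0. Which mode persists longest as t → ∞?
Eigenvalues: λₙ = 2.7099n²π²/2.6² - 12.
First three modes:
  n=1: λ₁ = 2.7099π²/2.6² - 12 ≈ -8.044
  n=2: λ₂ = 10.8396π²/2.6² - 12 ≈ 3.826
  n=3: λ₃ = 24.3891π²/2.6² - 12 ≈ 23.608
Since 2.7099π²/2.6² ≈ 3.956 < 12, λ₁ < 0.
The n=1 mode grows fastest (−λₙ is largest for n=1) → dominates.
Asymptotic: T ~ c₁ sin(πx/2.6) e^{8.044t} (exponential growth at rate −λ₁ ≈ 8.044).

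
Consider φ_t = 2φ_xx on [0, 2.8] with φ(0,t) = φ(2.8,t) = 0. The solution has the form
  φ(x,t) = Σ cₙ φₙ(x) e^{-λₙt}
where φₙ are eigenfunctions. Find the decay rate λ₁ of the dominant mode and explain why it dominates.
Eigenvalues: λₙ = 2n²π²/2.8².
First three modes:
  n=1: λ₁ = 2π²/2.8² ≈ 2.518
  n=2: λ₂ = 8π²/2.8² ≈ 10.071 (4× faster decay)
  n=3: λ₃ = 18π²/2.8² ≈ 22.66 (9× faster decay)
As t → ∞, higher modes decay exponentially faster. The n=1 mode dominates: φ ~ c₁ sin(πx/2.8) e^{-λ₁t}.
Decay rate: λ₁ = 2π²/2.8² ≈ 2.518.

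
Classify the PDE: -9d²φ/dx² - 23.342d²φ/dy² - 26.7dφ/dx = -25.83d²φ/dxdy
Rewriting in standard form: -9d²φ/dx² + 25.83d²φ/dxdy - 23.342d²φ/dy² - 26.7dφ/dx = 0. A = -9, B = 25.83, C = -23.342. Discriminant B² - 4AC = -173.1231. Since -173.1231 < 0, elliptic.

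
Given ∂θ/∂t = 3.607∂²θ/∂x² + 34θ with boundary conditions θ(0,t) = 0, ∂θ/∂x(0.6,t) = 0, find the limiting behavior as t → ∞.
θ grows unboundedly. Reaction dominates diffusion (r=34 > κπ²/(4L²)≈24.72); solution grows exponentially.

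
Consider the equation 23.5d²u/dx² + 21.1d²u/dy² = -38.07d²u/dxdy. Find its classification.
Rewriting in standard form: 23.5d²u/dx² + 38.07d²u/dxdy + 21.1d²u/dy² = 0. Elliptic. (A = 23.5, B = 38.07, C = 21.1 gives B² - 4AC = -534.0751.)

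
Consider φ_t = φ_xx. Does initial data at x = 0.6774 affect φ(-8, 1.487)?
Yes, for any finite x. The heat equation has infinite propagation speed, so all initial data affects all points at any t > 0.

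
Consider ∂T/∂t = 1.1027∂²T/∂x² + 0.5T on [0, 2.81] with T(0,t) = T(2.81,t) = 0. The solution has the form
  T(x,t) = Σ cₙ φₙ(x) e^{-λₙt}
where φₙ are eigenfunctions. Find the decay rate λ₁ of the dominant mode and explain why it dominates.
Eigenvalues: λₙ = 1.1027n²π²/2.81² - 0.5.
First three modes:
  n=1: λ₁ = 1.1027π²/2.81² - 0.5 ≈ 0.878
  n=2: λ₂ = 4.4108π²/2.81² - 0.5 ≈ 5.013
  n=3: λ₃ = 9.9243π²/2.81² - 0.5 ≈ 11.905
Since 1.1027π²/2.81² ≈ 1.378 > 0.5, all λₙ > 0.
The n=1 mode decays slowest → dominates as t → ∞.
Asymptotic: T ~ c₁ sin(πx/2.81) e^{-λ₁t} with decay rate λ₁ ≈ 0.878.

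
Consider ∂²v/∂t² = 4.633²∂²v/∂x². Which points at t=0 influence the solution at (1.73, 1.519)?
Domain of dependence: [-5.307527, 8.767527]. Signals travel at speed 4.633, so data within |x - 1.73| ≤ 4.633·1.519 = 7.037527 can reach the point.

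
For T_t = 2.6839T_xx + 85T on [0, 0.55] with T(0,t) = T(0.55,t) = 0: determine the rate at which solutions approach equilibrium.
Eigenvalues: λₙ = 2.6839n²π²/0.55² - 85.
First three modes:
  n=1: λ₁ = 2.6839π²/0.55² - 85 ≈ 2.567
  n=2: λ₂ = 10.7356π²/0.55² - 85 ≈ 265.268
  n=3: λ₃ = 24.1551π²/0.55² - 85 ≈ 703.103
Since 2.6839π²/0.55² ≈ 87.567 > 85, all λₙ > 0.
The n=1 mode decays slowest → dominates as t → ∞.
Asymptotic: T ~ c₁ sin(πx/0.55) e^{-λ₁t} with decay rate λ₁ ≈ 2.567.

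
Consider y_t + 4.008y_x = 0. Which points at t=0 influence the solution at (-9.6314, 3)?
A single point: x = -21.6554. The characteristic through (-9.6314, 3) is x - 4.008t = const, so x = -9.6314 - 4.008·3 = -21.6554.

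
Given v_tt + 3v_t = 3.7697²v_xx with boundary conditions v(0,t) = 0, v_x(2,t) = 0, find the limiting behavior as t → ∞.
v → 0. Damping (γ=3) dissipates energy; oscillations decay exponentially.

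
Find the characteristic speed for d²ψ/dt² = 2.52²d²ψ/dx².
Speed = 2.52. Information travels along characteristics x = x₀ ± 2.52t.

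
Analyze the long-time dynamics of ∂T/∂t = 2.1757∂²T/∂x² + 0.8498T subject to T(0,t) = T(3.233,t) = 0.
Long-time behavior: T → 0. Diffusion dominates reaction (r=0.8498 < κπ²/L²≈2.05); solution decays.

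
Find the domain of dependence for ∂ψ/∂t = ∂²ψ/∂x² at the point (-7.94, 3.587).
The entire real line. The heat equation has infinite propagation speed: any initial disturbance instantly affects all points (though exponentially small far away).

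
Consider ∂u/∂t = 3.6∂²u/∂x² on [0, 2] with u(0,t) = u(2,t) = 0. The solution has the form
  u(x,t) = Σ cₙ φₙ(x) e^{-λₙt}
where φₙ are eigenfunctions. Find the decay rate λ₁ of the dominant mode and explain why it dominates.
Eigenvalues: λₙ = 3.6n²π²/2².
First three modes:
  n=1: λ₁ = 3.6π²/2² ≈ 8.883
  n=2: λ₂ = 14.4π²/2² ≈ 35.531 (4× faster decay)
  n=3: λ₃ = 32.4π²/2² ≈ 79.944 (9× faster decay)
As t → ∞, higher modes decay exponentially faster. The n=1 mode dominates: u ~ c₁ sin(πx/2) e^{-λ₁t}.
Decay rate: λ₁ = 3.6π²/2² ≈ 8.883.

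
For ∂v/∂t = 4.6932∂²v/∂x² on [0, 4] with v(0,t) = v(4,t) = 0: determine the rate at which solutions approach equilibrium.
Eigenvalues: λₙ = 4.6932n²π²/4².
First three modes:
  n=1: λ₁ = 4.6932π²/4² ≈ 2.895
  n=2: λ₂ = 18.7728π²/4² ≈ 11.58 (4× faster decay)
  n=3: λ₃ = 42.2388π²/4² ≈ 26.055 (9× faster decay)
As t → ∞, higher modes decay exponentially faster. The n=1 mode dominates: v ~ c₁ sin(πx/4) e^{-λ₁t}.
Decay rate: λ₁ = 4.6932π²/4² ≈ 2.895.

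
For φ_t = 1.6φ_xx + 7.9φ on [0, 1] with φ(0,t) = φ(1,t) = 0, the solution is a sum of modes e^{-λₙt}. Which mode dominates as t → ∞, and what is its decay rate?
Eigenvalues: λₙ = 1.6n²π²/1² - 7.9.
First three modes:
  n=1: λ₁ = 1.6π² - 7.9 ≈ 7.891
  n=2: λ₂ = 6.4π² - 7.9 ≈ 55.265
  n=3: λ₃ = 14.4π² - 7.9 ≈ 134.222
Since 1.6π² ≈ 15.791 > 7.9, all λₙ > 0.
The n=1 mode decays slowest → dominates as t → ∞.
Asymptotic: φ ~ c₁ sin(πx/1) e^{-λ₁t} with decay rate λ₁ ≈ 7.891.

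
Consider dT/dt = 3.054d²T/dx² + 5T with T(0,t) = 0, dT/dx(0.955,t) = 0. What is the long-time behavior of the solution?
As t → ∞, T → 0. Diffusion dominates reaction (r=5 < κπ²/(4L²)≈8.26); solution decays.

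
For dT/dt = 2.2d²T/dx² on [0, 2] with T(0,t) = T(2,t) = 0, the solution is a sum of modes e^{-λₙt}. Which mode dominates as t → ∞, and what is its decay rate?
Eigenvalues: λₙ = 2.2n²π²/2².
First three modes:
  n=1: λ₁ = 2.2π²/2² ≈ 5.428
  n=2: λ₂ = 8.8π²/2² ≈ 21.713 (4× faster decay)
  n=3: λ₃ = 19.8π²/2² ≈ 48.855 (9× faster decay)
As t → ∞, higher modes decay exponentially faster. The n=1 mode dominates: T ~ c₁ sin(πx/2) e^{-λ₁t}.
Decay rate: λ₁ = 2.2π²/2² ≈ 5.428.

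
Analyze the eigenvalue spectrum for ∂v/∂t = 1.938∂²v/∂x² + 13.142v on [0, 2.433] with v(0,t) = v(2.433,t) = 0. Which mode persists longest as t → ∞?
Eigenvalues: λₙ = 1.938n²π²/2.433² - 13.142.
First three modes:
  n=1: λ₁ = 1.938π²/2.433² - 13.142 ≈ -9.911
  n=2: λ₂ = 7.752π²/2.433² - 13.142 ≈ -0.217
  n=3: λ₃ = 17.442π²/2.433² - 13.142 ≈ 15.939
Since 1.938π²/2.433² ≈ 3.231 < 13.142, λ₁ < 0.
The n=1 mode grows fastest (−λₙ is largest for n=1) → dominates.
Asymptotic: v ~ c₁ sin(πx/2.433) e^{9.911t} (exponential growth at rate −λ₁ ≈ 9.911).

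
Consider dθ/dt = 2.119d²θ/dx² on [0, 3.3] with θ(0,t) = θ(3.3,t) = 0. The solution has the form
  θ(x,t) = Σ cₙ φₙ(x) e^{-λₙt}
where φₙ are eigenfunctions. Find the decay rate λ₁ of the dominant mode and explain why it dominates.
Eigenvalues: λₙ = 2.119n²π²/3.3².
First three modes:
  n=1: λ₁ = 2.119π²/3.3² ≈ 1.92
  n=2: λ₂ = 8.476π²/3.3² ≈ 7.682 (4× faster decay)
  n=3: λ₃ = 19.071π²/3.3² ≈ 17.284 (9× faster decay)
As t → ∞, higher modes decay exponentially faster. The n=1 mode dominates: θ ~ c₁ sin(πx/3.3) e^{-λ₁t}.
Decay rate: λ₁ = 2.119π²/3.3² ≈ 1.92.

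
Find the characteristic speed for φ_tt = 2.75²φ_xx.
Speed = 2.75. Information travels along characteristics x = x₀ ± 2.75t.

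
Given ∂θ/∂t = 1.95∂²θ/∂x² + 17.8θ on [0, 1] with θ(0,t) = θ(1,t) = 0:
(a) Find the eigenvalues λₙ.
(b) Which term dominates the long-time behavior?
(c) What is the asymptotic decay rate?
Eigenvalues: λₙ = 1.95n²π²/1² - 17.8.
First three modes:
  n=1: λ₁ = 1.95π² - 17.8 ≈ 1.446
  n=2: λ₂ = 7.8π² - 17.8 ≈ 59.183
  n=3: λ₃ = 17.55π² - 17.8 ≈ 155.412
Since 1.95π² ≈ 19.246 > 17.8, all λₙ > 0.
The n=1 mode decays slowest → dominates as t → ∞.
Asymptotic: θ ~ c₁ sin(πx/1) e^{-λ₁t} with decay rate λ₁ ≈ 1.446.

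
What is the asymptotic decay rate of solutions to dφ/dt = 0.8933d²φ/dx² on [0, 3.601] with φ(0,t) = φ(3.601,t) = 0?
Eigenvalues: λₙ = 0.8933n²π²/3.601².
First three modes:
  n=1: λ₁ = 0.8933π²/3.601² ≈ 0.68
  n=2: λ₂ = 3.5732π²/3.601² ≈ 2.72 (4× faster decay)
  n=3: λ₃ = 8.0397π²/3.601² ≈ 6.119 (9× faster decay)
As t → ∞, higher modes decay exponentially faster. The n=1 mode dominates: φ ~ c₁ sin(πx/3.601) e^{-λ₁t}.
Decay rate: λ₁ = 0.8933π²/3.601² ≈ 0.68.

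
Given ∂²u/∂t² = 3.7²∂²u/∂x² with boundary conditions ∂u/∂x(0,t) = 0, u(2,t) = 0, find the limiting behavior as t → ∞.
u oscillates (no decay). Energy is conserved; the solution oscillates indefinitely as standing waves.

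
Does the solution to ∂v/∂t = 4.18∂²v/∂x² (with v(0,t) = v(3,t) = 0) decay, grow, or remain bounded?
v → 0. Heat diffuses out through both boundaries.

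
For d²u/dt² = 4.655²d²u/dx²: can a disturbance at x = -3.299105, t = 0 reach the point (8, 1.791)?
No. The domain of dependence is [-0.337105, 16.337105], and -3.299105 is outside this interval.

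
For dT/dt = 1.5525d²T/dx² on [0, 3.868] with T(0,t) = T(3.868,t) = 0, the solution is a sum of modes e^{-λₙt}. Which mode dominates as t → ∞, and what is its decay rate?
Eigenvalues: λₙ = 1.5525n²π²/3.868².
First three modes:
  n=1: λ₁ = 1.5525π²/3.868² ≈ 1.024
  n=2: λ₂ = 6.21π²/3.868² ≈ 4.097 (4× faster decay)
  n=3: λ₃ = 13.9725π²/3.868² ≈ 9.217 (9× faster decay)
As t → ∞, higher modes decay exponentially faster. The n=1 mode dominates: T ~ c₁ sin(πx/3.868) e^{-λ₁t}.
Decay rate: λ₁ = 1.5525π²/3.868² ≈ 1.024.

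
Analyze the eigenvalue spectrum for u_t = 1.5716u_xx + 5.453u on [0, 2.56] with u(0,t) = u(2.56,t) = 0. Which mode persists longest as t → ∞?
Eigenvalues: λₙ = 1.5716n²π²/2.56² - 5.453.
First three modes:
  n=1: λ₁ = 1.5716π²/2.56² - 5.453 ≈ -3.086
  n=2: λ₂ = 6.2864π²/2.56² - 5.453 ≈ 4.014
  n=3: λ₃ = 14.1444π²/2.56² - 5.453 ≈ 15.848
Since 1.5716π²/2.56² ≈ 2.367 < 5.453, λ₁ < 0.
The n=1 mode grows fastest (−λₙ is largest for n=1) → dominates.
Asymptotic: u ~ c₁ sin(πx/2.56) e^{3.086t} (exponential growth at rate −λ₁ ≈ 3.086).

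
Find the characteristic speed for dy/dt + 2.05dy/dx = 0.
Speed = 2.05. Information travels along x - 2.05t = const (rightward).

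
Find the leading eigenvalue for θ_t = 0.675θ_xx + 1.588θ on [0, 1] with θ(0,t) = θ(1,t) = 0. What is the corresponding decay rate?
Eigenvalues: λₙ = 0.675n²π²/1² - 1.588.
First three modes:
  n=1: λ₁ = 0.675π² - 1.588 ≈ 5.074
  n=2: λ₂ = 2.7π² - 1.588 ≈ 25.06
  n=3: λ₃ = 6.075π² - 1.588 ≈ 58.37
Since 0.675π² ≈ 6.662 > 1.588, all λₙ > 0.
The n=1 mode decays slowest → dominates as t → ∞.
Asymptotic: θ ~ c₁ sin(πx/1) e^{-λ₁t} with decay rate λ₁ ≈ 5.074.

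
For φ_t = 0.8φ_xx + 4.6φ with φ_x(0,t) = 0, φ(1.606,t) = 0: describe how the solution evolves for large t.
φ grows unboundedly. Reaction dominates diffusion (r=4.6 > κπ²/(4L²)≈0.77); solution grows exponentially.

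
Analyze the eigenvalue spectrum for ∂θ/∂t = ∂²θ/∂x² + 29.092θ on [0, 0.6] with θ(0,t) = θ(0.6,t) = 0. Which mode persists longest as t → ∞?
Eigenvalues: λₙ = n²π²/0.6² - 29.092.
First three modes:
  n=1: λ₁ = π²/0.6² - 29.092 ≈ -1.676
  n=2: λ₂ = 4π²/0.6² - 29.092 ≈ 80.57
  n=3: λ₃ = 9π²/0.6² - 29.092 ≈ 217.648
Since π²/0.6² ≈ 27.416 < 29.092, λ₁ < 0.
The n=1 mode grows fastest (−λₙ is largest for n=1) → dominates.
Asymptotic: θ ~ c₁ sin(πx/0.6) e^{1.676t} (exponential growth at rate −λ₁ ≈ 1.676).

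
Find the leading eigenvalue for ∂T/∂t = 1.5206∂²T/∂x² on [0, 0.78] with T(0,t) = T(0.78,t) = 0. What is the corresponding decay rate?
Eigenvalues: λₙ = 1.5206n²π²/0.78².
First three modes:
  n=1: λ₁ = 1.5206π²/0.78² ≈ 24.668
  n=2: λ₂ = 6.0824π²/0.78² ≈ 98.67 (4× faster decay)
  n=3: λ₃ = 13.6854π²/0.78² ≈ 222.008 (9× faster decay)
As t → ∞, higher modes decay exponentially faster. The n=1 mode dominates: T ~ c₁ sin(πx/0.78) e^{-λ₁t}.
Decay rate: λ₁ = 1.5206π²/0.78² ≈ 24.668.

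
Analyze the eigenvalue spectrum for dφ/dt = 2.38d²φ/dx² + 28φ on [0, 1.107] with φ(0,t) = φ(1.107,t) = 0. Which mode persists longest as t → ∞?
Eigenvalues: λₙ = 2.38n²π²/1.107² - 28.
First three modes:
  n=1: λ₁ = 2.38π²/1.107² - 28 ≈ -8.832
  n=2: λ₂ = 9.52π²/1.107² - 28 ≈ 48.673
  n=3: λ₃ = 21.42π²/1.107² - 28 ≈ 144.514
Since 2.38π²/1.107² ≈ 19.168 < 28, λ₁ < 0.
The n=1 mode grows fastest (−λₙ is largest for n=1) → dominates.
Asymptotic: φ ~ c₁ sin(πx/1.107) e^{8.832t} (exponential growth at rate −λ₁ ≈ 8.832).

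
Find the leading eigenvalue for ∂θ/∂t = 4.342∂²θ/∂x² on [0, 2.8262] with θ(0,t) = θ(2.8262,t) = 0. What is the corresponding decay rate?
Eigenvalues: λₙ = 4.342n²π²/2.8262².
First three modes:
  n=1: λ₁ = 4.342π²/2.8262² ≈ 5.365
  n=2: λ₂ = 17.368π²/2.8262² ≈ 21.461 (4× faster decay)
  n=3: λ₃ = 39.078π²/2.8262² ≈ 48.287 (9× faster decay)
As t → ∞, higher modes decay exponentially faster. The n=1 mode dominates: θ ~ c₁ sin(πx/2.8262) e^{-λ₁t}.
Decay rate: λ₁ = 4.342π²/2.8262² ≈ 5.365.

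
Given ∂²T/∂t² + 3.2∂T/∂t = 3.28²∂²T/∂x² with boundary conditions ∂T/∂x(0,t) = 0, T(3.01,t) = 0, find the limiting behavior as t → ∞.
T → 0. Damping (γ=3.2) dissipates energy; oscillations decay exponentially.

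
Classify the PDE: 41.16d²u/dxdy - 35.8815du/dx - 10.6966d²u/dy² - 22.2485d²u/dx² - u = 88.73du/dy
Rewriting in standard form: -22.2485d²u/dx² + 41.16d²u/dxdy - 10.6966d²u/dy² - 35.8815du/dx - 88.73du/dy - u = 0. A = -22.2485, B = 41.16, C = -10.6966. Discriminant B² - 4AC = 742.2123796. Since 742.2123796 > 0, hyperbolic.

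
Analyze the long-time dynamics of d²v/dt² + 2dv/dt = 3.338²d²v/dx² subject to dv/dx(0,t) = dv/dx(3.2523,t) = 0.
Long-time behavior: v → constant (steady state). Damping (γ=2) dissipates the nonconstant modes; with Neumann BCs the spatial average obeys M''+γM'=0 and tends to a finite limit.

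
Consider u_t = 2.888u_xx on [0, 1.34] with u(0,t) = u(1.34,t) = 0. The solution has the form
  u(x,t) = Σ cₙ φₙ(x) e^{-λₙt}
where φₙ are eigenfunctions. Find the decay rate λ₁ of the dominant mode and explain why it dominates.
Eigenvalues: λₙ = 2.888n²π²/1.34².
First three modes:
  n=1: λ₁ = 2.888π²/1.34² ≈ 15.874
  n=2: λ₂ = 11.552π²/1.34² ≈ 63.496 (4× faster decay)
  n=3: λ₃ = 25.992π²/1.34² ≈ 142.866 (9× faster decay)
As t → ∞, higher modes decay exponentially faster. The n=1 mode dominates: u ~ c₁ sin(πx/1.34) e^{-λ₁t}.
Decay rate: λ₁ = 2.888π²/1.34² ≈ 15.874.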